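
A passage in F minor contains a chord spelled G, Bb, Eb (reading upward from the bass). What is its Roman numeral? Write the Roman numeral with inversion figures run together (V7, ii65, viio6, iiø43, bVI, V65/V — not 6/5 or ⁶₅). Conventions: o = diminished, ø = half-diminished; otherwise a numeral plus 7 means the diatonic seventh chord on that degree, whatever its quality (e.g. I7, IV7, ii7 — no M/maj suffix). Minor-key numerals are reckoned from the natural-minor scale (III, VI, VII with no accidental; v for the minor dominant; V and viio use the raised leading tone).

Stacked in thirds the chord is Eb-G-Bb: a major triad on Eb.
Eb is scale degree 7 in F minor, and a major triad on that degree is written VII.
With G in the bass the chord is in first inversion, so the figured bass is 6.

VII6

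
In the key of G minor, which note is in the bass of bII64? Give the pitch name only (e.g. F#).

Eb

bII in G minor has root Ab; the chord is Ab-C-Eb.
The figure 64 means second inversion — the fifth is in the bass.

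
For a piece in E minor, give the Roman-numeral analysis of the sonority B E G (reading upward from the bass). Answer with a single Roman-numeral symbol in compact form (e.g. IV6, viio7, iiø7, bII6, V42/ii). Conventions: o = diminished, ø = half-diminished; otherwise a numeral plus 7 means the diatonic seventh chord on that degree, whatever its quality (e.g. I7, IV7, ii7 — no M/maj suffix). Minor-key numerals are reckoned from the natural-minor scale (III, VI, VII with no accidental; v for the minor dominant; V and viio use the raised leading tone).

i64

The pitches E-G-B form a minor triad rooted on E.
In E minor, E is the tonic; the diatonic minor triad there is i.
With B in the bass the chord is in second inversion, so the figured bass is 64.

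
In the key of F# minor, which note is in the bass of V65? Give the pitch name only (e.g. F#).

E#

V in F# minor has root C#; the chord is C#-E#-G#-B.
The figure 65 means first inversion — the third is in the bass.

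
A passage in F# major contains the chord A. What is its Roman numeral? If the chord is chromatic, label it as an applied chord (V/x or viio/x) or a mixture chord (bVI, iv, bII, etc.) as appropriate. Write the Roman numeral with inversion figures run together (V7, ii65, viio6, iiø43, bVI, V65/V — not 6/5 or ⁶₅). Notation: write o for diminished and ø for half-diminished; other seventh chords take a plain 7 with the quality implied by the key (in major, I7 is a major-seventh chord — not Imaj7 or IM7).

The pitches A-C#-E form a major triad rooted on A.
A is the lowered third degree of F# major (diatonic 3 would be A#). This is a major triad on the lowered third degree, borrowed from the parallel minor.

bIII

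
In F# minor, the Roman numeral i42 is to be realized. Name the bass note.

i in F# minor has root F#; the chord is F#-A-C#-E.
The figure 42 means third inversion — the seventh is in the bass.

E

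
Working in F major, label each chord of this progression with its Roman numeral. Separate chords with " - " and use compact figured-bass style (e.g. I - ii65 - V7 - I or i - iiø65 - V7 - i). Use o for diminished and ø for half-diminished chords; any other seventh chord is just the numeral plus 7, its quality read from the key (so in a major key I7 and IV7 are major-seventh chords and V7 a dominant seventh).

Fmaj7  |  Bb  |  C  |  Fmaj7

I7 - IV - V - I7

Fmaj7 has root F, degree 1 in F major, so I7.
Bb has root Bb, degree 4 in F major, so IV.
C: major triad on C = scale degree 5 → V.
Fmaj7 has root F, degree 1 in F major, so I7.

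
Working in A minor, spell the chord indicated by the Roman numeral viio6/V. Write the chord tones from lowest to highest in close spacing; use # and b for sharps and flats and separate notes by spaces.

The slash marks an applied leading-tone chord: viio of V. In A minor, V is E, so the leading tone to it is D#, a half step below.
Building a diminished triad on D# gives D#-F#-A.
The figured bass 6 indicates first inversion, placing the third (F#) in the bass: F#-A-D#.

F# A D#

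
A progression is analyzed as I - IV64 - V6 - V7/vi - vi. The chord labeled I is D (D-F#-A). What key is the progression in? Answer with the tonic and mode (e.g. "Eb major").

The chord D is a major triad rooted on D; its label is I.
If D is scale degree 1 and the mode makes that degree carry a major triad, the tonic is D and the mode is major.

D major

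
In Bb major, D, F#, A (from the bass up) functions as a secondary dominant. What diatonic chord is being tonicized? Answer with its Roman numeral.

The chord is a major triad on D.
A dominant resolves down a perfect fifth: D → G. In Bb major, G is scale degree 6, i.e. vi.

vi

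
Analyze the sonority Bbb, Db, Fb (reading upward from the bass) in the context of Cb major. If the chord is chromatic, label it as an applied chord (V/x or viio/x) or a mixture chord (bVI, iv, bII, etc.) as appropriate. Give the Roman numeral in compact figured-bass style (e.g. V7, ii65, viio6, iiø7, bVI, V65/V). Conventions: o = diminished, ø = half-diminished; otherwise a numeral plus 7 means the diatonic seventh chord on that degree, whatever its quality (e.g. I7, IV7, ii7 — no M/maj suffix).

bVII

The pitches Bbb-Db-Fb form a major triad rooted on Bbb.
Bbb is the lowered seventh degree of Cb major (diatonic 7 would be Bb). This is a major triad on the lowered seventh degree (the subtonic), borrowed from the parallel minor.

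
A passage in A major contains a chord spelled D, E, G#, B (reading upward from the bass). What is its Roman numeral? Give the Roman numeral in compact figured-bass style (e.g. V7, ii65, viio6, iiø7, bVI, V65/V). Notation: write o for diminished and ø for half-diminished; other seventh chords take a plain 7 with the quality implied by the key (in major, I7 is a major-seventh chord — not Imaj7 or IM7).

V42

Stacked in thirds the chord is E-G#-B-D: a dominant seventh chord on E.
E is scale degree 5 in A major, and a dominant seventh chord on that degree is written V7.
With D in the bass the chord is in third inversion, so the figured bass is 42.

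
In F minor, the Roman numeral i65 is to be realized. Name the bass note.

i in F minor has root F; the chord is F-Ab-C-Eb.
The figure 65 means first inversion — the third is in the bass.

Ab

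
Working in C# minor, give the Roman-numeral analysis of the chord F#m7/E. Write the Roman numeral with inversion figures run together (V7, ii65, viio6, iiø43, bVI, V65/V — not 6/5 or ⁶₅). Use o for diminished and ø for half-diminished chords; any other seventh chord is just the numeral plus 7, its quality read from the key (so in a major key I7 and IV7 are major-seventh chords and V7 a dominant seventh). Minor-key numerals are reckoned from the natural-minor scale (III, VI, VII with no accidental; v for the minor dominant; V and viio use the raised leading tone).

iv42

Stacked in thirds the chord is F#-A-C#-E: a minor seventh chord on F#.
In C# minor, F# is the subdominant; the diatonic minor seventh chord there is iv7.
With E in the bass the chord is in third inversion, so the figured bass is 42.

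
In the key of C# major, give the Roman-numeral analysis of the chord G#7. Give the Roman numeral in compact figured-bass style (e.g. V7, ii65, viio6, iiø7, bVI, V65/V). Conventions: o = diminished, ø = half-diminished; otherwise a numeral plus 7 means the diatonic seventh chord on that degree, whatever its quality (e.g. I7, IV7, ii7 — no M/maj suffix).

V7

The pitches G#-B#-D#-F# form a dominant seventh chord rooted on G#.
G# is scale degree 5 in C# major, and a dominant seventh chord on that degree is written V7.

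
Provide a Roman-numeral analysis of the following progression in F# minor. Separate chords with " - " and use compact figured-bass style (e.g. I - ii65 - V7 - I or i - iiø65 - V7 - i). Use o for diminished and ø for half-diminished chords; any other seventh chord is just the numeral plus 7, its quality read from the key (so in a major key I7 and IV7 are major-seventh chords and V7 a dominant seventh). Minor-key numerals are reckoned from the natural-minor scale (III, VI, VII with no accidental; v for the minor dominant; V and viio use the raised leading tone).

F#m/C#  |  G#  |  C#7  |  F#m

i64 - V/V - V7 - i

F#m/C#: root F# is the tonic; minor triad there is i64.
G#: a major triad on G#, the applied dominant of V → V/V.
C#7 has root C#, degree 5 in F# minor, so V7.
F#m has root F#, degree 1 in F# minor, so i.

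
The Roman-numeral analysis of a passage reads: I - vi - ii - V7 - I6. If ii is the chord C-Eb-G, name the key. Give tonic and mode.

ii is given as C-Eb-G — a minor triad with root C.
ii on C implies C is the supertonic; that puts the tonic at Bb, and the lowercase numeral fits major mode.

Bb major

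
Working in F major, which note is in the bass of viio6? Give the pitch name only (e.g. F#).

viio in F major has root E; the chord is E-G-Bb.
The figure 6 means first inversion — the third is in the bass.

G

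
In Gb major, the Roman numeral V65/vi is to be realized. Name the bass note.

The applied chord V65/vi is rooted on Bb: Bb-D-F-Ab.
The figure 65 means first inversion — the third is in the bass.

D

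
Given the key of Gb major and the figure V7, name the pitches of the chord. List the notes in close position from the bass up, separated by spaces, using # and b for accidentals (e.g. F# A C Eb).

Db F Ab Cb

In Gb major, scale degree 5 is Db, and the diatonic chord built there is a dominant seventh chord.
Stacking thirds from Db gives Db-F-Ab-Cb.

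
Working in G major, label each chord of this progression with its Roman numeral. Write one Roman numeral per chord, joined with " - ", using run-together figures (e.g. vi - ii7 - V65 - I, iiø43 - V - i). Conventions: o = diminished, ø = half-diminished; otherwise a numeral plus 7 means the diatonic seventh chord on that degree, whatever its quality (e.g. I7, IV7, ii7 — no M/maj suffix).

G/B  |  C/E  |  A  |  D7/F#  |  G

G/B has root G, degree 1 in G major, so I6.
C/E: root C is the subdominant; major triad there is IV6.
A is the secondary dominant of V (major triad on A): V/V.
D7/F#: dominant seventh chord on D = scale degree 5 → V65.
G: major triad on G = scale degree 1 → I.

I6 - IV6 - V/V - V65 - I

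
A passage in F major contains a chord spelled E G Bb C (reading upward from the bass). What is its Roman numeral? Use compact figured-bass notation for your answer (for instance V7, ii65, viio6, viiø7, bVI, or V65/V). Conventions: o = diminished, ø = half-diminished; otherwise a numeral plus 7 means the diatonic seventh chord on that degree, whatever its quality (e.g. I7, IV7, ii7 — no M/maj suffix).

V65

The pitches C-E-G-Bb form a dominant seventh chord rooted on C.
C is scale degree 5 in F major, and a dominant seventh chord on that degree is written V7.
With E in the bass the chord is in first inversion, so the figured bass is 65.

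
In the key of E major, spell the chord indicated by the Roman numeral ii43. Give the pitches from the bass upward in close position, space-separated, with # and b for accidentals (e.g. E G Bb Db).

In E major, scale degree 2 is F#, and the diatonic chord built there is a minor seventh chord.
That chord is spelled F#-A-C#-E.
With the 43 figure the chord is in second inversion; from the bass C# upward in close position it reads C#-E-F#-A.

C# E F# A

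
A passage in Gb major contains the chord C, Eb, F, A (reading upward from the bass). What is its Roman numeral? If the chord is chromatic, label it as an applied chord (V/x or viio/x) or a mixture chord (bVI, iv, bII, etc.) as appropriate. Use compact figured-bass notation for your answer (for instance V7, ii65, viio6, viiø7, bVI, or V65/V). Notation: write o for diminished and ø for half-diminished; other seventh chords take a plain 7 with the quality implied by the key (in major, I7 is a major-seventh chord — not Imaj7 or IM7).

The pitches F-A-C-Eb form a dominant seventh chord rooted on F.
F is not a diatonic chord root with this quality in Gb major, but it lies a perfect fifth above Bb (iii), so the chord functions as an applied dominant of iii.
With C in the bass the chord is in second inversion, so the figured bass is 43.

V43/iii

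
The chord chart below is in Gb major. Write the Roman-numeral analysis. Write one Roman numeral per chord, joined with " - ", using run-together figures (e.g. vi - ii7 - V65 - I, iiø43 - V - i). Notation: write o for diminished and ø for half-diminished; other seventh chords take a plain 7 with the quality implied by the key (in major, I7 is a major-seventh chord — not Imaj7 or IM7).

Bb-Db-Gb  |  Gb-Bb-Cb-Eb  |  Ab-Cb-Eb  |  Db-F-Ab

I6 - IV43 - ii - V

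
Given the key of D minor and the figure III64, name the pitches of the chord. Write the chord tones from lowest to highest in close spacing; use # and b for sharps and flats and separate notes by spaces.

C F A

In D minor, the third degree is F, and the diatonic chord built there is a major triad.
That chord is spelled F-A-C.
With the 64 figure the chord is in second inversion; from the bass C upward in close position it reads C-F-A.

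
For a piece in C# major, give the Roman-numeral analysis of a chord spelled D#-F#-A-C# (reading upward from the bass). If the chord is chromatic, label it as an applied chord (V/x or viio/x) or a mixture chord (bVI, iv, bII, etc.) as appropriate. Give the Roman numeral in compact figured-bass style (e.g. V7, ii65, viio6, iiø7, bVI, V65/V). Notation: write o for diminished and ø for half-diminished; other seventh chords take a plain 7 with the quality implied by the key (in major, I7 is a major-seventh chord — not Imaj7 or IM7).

iiø7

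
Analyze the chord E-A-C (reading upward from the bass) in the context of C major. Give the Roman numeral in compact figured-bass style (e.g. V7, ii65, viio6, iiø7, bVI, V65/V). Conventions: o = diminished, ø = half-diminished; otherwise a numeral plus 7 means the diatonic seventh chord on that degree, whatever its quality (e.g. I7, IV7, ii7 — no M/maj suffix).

The pitches A-C-E form a minor triad rooted on A.
In C major, A is the submediant; the diatonic minor triad there is vi.
With E in the bass the chord is in second inversion, so the figured bass is 64.

vi64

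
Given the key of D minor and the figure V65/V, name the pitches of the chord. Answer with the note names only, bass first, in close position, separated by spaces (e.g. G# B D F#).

G# B D E

V65/V is a secondary dominant — the dominant seventh of V. V in D minor is A, so the applied chord's root is E, a perfect fifth above.
Building a dominant seventh chord on E gives E-G#-B-D.
With the 65 figure the chord is in first inversion; from the bass G# upward in close position it reads G#-B-D-E.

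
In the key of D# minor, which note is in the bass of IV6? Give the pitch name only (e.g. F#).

IV in D# minor has root G#; the chord is G#-B#-D#.
The figure 6 means first inversion — the third is in the bass.

B#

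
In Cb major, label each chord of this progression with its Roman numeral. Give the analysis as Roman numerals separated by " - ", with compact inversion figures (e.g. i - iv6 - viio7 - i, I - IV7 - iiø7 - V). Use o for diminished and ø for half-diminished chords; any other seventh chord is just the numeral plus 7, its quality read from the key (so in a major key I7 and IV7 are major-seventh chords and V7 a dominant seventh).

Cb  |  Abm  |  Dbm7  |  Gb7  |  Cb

I - vi - ii7 - V7 - I

Cb has root Cb, degree 1 in Cb major, so I.
Abm: root Ab is the submediant; minor triad there is vi.
Dbm7: root Db is the supertonic; minor seventh chord there is ii7.
Gb7 has root Gb, degree 5 in Cb major, so V7.
Cb has root Cb, degree 1 in Cb major, so I.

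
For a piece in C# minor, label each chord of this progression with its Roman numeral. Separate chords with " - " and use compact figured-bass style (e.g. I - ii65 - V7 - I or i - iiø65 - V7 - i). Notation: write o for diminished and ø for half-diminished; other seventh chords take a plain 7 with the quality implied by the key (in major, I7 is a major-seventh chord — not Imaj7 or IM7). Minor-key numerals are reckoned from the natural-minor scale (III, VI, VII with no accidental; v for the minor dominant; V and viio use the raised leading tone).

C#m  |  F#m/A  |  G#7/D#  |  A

C#m: root C# is the tonic; minor triad there is i.
F#m/A: minor triad on F# = scale degree 4 → iv6.
G#7/D#: root G# is the dominant; dominant seventh chord there is V43.
A: root A is the submediant; major triad there is VI.

i - iv6 - V43 - VI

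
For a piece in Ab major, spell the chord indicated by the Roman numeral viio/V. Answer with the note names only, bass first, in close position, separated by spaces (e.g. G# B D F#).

D F Ab

viio/V is a secondary leading-tone chord. The target V is Eb in Ab major; the applied chord is rooted a semitone below, on D.
Building a diminished triad on D gives D-F-Ab.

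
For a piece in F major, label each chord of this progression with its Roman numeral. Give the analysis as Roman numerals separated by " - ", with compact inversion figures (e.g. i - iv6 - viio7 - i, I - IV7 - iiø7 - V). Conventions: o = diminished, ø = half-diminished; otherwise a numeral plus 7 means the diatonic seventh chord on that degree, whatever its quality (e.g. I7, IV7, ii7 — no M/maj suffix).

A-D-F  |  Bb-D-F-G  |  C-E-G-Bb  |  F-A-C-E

A-D-F: root D is the submediant; minor triad there is vi64.
Bb-D-F-G: root G is the supertonic; minor seventh chord there is ii65.
C-E-G-Bb: root C is the dominant; dominant seventh chord there is V7.
F-A-C-E: root F is the tonic; major seventh chord there is I7.

vi64 - ii65 - V7 - I7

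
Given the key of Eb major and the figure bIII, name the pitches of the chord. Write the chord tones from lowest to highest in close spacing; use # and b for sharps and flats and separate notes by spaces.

Gb Bb Db

Scale degree 3 in Eb major is G; lowering it a half step gives Gb. bIII is a major triad on the lowered third degree, borrowed from the parallel minor.
So the chord is Gb-Bb-Db, a major triad.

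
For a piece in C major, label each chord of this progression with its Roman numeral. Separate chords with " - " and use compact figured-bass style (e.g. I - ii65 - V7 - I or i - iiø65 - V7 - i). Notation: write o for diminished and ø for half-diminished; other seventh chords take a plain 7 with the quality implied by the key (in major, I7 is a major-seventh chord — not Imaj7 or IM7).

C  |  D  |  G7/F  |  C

C has root C, degree 1 in C major, so I.
D is the secondary dominant of V (major triad on D): V/V.
G7/F: root G is the dominant; dominant seventh chord there is V42.
C: root C is the tonic; major triad there is I.

I - V/V - V42 - I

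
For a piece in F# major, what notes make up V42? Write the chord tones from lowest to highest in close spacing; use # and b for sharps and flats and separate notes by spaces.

In F# major, the fifth degree is C#, and the diatonic chord built there is a dominant seventh chord.
Stacking thirds from C# gives C#-E#-G#-B.
With the 42 figure the chord is in third inversion; from the bass B upward in close position it reads B-C#-E#-G#.

B C# E# G#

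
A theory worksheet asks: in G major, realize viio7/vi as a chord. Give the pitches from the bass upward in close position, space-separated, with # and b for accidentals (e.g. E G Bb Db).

D# F# A C

The slash marks an applied leading-tone chord: viio of vi. In G major, vi is E, so the leading tone to it is D#, a half step below.
Building a fully diminished seventh chord on D# gives D#-F#-A-C.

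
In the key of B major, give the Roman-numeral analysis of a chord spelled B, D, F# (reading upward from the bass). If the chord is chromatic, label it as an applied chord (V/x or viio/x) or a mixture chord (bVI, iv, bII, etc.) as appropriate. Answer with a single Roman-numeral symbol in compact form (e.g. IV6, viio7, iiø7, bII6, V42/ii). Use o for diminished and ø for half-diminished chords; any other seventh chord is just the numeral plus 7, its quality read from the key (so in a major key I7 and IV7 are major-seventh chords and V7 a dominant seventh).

Stacked in thirds the chord is B-D-F#: a minor triad on B.
B is the first degree of B major. This is the minor tonic, borrowed from the parallel minor.

i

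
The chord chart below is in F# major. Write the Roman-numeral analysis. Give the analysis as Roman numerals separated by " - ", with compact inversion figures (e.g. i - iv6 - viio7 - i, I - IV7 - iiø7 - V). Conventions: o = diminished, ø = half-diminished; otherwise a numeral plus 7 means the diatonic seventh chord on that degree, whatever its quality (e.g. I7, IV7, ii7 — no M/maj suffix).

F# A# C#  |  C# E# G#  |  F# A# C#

I - V - I

F#-A#-C#: root F# is the tonic; major triad there is I.
C#-E#-G#: root C# is the dominant; major triad there is V.
F#-A#-C# has root F#, degree 1 in F# major, so I.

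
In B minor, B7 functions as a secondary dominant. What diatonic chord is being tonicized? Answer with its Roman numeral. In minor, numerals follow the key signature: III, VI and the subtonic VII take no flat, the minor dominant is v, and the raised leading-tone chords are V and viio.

iv

The chord is a dominant seventh chord on B.
A dominant resolves down a perfect fifth: B → E. In B minor, E is scale degree 4, i.e. iv.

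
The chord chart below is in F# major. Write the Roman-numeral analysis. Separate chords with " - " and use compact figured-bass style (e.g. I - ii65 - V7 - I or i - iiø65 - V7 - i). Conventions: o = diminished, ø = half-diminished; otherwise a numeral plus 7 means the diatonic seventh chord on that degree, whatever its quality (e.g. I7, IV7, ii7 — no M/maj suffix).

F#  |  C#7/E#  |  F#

I - V65 - I

F#: major triad on F# = scale degree 1 → I.
C#7/E#: dominant seventh chord on C# = scale degree 5 → V65.
F#: major triad on F# = scale degree 1 → I.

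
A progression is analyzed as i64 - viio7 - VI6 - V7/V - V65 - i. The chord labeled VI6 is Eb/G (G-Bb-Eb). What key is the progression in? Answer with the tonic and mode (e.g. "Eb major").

G minor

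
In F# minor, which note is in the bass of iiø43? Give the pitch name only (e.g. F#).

iiø in F# minor has root G#; the chord is G#-B-D-F#.
The figure 43 means second inversion — the fifth is in the bass.

D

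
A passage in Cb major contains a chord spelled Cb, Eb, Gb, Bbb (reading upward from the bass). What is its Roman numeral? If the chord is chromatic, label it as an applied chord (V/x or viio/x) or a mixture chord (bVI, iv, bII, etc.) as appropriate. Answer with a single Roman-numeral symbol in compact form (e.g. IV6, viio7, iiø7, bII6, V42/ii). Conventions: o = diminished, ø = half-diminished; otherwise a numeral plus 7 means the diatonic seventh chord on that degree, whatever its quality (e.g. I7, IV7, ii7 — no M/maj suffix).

V7/IV

The pitches Cb-Eb-Gb-Bbb form a dominant seventh chord rooted on Cb.
Cb is not a diatonic chord root with this quality in Cb major, but it lies a perfect fifth above Fb (IV), so the chord functions as an applied dominant of IV.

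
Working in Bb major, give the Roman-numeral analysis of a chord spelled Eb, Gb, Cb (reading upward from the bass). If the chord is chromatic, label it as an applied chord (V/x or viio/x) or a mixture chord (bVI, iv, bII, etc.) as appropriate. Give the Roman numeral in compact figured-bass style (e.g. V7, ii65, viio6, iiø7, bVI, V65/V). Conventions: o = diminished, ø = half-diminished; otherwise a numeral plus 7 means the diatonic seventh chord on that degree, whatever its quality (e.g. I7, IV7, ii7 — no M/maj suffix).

bII6

Stacked in thirds the chord is Cb-Eb-Gb: a major triad on Cb.
Cb is the lowered second degree of Bb major (diatonic 2 would be C). This is the Neapolitan sixth — a major triad on the lowered second degree, here in its customary first inversion.
With Eb in the bass the chord is in first inversion, so the figured bass is 6.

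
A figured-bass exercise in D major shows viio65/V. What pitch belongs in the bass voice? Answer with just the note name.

The applied chord viio65/V is rooted on G#: G#-B-D-F.
The figure 65 means first inversion — the third is in the bass.

B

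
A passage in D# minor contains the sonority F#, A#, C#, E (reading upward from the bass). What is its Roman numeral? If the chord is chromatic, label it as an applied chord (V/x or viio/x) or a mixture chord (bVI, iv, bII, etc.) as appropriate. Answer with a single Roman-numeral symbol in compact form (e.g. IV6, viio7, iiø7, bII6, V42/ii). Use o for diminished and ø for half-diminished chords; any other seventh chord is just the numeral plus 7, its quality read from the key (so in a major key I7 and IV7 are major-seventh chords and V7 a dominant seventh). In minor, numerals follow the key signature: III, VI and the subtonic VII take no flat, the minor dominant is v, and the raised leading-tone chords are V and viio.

V7/VI

The pitches F#-A#-C#-E form a dominant seventh chord rooted on F#.
F# is not a diatonic chord root with this quality in D# minor, but it lies a perfect fifth above B (VI), so the chord functions as an applied dominant of VI.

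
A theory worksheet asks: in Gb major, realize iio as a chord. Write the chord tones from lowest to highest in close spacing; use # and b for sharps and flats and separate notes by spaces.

Scale degree 2 in Gb major is Ab; here the chord built on it is altered to a diminished triad. iio is the diminished supertonic triad, borrowed from the parallel minor.
So the chord is Ab-Cb-Ebb, a diminished triad.

Ab Cb Ebb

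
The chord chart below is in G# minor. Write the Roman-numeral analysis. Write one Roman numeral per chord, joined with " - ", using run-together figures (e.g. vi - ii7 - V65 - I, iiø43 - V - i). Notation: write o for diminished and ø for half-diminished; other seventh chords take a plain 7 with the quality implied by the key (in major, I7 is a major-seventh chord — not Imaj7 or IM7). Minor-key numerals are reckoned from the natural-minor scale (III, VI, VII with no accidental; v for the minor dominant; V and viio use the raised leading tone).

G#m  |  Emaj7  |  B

i - VI7 - III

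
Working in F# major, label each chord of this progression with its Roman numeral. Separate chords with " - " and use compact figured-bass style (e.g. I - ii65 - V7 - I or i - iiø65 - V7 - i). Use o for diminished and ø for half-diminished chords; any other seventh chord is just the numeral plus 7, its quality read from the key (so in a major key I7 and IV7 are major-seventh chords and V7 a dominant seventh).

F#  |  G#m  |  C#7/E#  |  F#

F#: root F# is the tonic; major triad there is I.
G#m: minor triad on G# = scale degree 2 → ii.
C#7/E# has root C#, degree 5 in F# major, so V65.
F#: major triad on F# = scale degree 1 → I.

I - ii - V65 - I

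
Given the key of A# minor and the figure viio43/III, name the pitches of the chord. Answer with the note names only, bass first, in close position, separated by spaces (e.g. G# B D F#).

F# A B# D#

viio43/III is a secondary leading-tone chord. The target III is C# in A# minor; the applied chord is rooted a semitone below, on B#.
Building a fully diminished seventh chord on B# gives B#-D#-F#-A.
With the 43 figure the chord is in second inversion; from the bass F# upward in close position it reads F#-A-B#-D#.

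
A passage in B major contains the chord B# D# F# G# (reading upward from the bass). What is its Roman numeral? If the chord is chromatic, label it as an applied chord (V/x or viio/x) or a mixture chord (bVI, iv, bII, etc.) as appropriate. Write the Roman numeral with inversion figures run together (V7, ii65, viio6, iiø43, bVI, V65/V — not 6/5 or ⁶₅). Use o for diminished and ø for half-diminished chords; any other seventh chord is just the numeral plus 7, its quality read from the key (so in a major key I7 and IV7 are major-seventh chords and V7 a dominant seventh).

V65/ii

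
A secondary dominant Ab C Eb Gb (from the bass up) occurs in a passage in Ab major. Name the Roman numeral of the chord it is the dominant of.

IV

The chord is a dominant seventh chord on Ab.
A dominant resolves down a perfect fifth: Ab → Db. In Ab major, Db is scale degree 4, i.e. IV.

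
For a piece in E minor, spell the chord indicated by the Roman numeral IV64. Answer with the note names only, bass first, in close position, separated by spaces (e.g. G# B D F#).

E A C#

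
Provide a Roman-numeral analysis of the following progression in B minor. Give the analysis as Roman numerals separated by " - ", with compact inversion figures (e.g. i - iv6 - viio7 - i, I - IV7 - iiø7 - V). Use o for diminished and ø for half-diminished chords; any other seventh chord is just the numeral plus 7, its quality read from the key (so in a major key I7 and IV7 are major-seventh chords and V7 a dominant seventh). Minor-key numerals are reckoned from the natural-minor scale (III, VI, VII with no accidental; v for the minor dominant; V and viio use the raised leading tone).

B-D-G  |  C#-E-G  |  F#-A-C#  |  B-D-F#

B-D-G: major triad on G = scale degree 6 → VI6.
C#-E-G: diminished triad on C# = scale degree 2 → iio.
F#-A-C#: minor triad on F# = scale degree 5 → v.
B-D-F#: root B is the tonic; minor triad there is i.

VI6 - iio - v - i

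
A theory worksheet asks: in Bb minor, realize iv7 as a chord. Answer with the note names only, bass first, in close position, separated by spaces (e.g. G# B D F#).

Eb Gb Bb Db

In Bb minor, the subdominant is Eb, and the diatonic chord built there is a minor seventh chord.
Stacking thirds from Eb gives Eb-Gb-Bb-Db.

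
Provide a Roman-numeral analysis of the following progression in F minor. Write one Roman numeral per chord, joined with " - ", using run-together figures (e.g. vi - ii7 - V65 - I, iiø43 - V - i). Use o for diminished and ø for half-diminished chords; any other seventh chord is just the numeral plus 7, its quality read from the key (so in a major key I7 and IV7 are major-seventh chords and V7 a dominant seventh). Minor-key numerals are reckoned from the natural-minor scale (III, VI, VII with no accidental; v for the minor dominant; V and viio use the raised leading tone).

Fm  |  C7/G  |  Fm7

i - V43 - i7

Fm: root F is the tonic; minor triad there is i.
C7/G: dominant seventh chord on C = scale degree 5 → V43.
Fm7: root F is the tonic; minor seventh chord there is i7.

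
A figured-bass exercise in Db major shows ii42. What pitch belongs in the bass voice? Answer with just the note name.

Db

ii in Db major has root Eb; the chord is Eb-Gb-Bb-Db.
The figure 42 means third inversion — the seventh is in the bass.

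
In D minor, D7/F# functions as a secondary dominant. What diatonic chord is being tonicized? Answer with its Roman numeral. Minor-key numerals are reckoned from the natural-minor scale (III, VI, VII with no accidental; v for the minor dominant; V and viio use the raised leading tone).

The chord is a dominant seventh chord on D.
A dominant resolves down a perfect fifth: D → G. In D minor, G is scale degree 4, i.e. iv.

iv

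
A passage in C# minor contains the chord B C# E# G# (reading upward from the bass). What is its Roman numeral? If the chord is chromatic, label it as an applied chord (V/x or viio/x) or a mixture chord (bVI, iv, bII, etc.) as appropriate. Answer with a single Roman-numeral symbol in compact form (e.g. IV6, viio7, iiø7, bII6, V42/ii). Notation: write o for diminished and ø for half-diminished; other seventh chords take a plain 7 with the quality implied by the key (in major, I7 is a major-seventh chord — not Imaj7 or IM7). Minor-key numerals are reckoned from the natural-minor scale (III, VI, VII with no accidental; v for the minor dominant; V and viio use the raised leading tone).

Stacked in thirds the chord is C#-E#-G#-B: a dominant seventh chord on C#.
C# is not a diatonic chord root with this quality in C# minor, but it lies a perfect fifth above F# (iv), so the chord functions as an applied dominant of iv.
With B in the bass the chord is in third inversion, so the figured bass is 42.

V42/iv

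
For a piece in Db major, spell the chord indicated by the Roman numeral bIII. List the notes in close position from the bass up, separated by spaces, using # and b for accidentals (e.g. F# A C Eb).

Fb Ab Cb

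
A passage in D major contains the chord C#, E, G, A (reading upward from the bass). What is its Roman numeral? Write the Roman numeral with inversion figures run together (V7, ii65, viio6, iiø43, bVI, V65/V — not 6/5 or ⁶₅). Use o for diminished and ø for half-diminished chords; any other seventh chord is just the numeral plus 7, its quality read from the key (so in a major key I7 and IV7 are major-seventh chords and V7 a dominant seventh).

V65

The pitches A-C#-E-G form a dominant seventh chord rooted on A.
In D major, A is the dominant; the diatonic dominant seventh chord there is V7.
With C# in the bass the chord is in first inversion, so the figured bass is 65.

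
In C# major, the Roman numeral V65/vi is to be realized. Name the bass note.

G##

The applied chord V65/vi is rooted on E#: E#-G##-B#-D#.
The figure 65 means first inversion — the third is in the bass.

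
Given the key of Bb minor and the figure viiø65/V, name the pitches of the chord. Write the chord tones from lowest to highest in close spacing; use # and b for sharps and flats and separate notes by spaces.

G Bb D E

viiø65/V is a secondary leading-tone chord. The target V is F in Bb minor; the applied chord is rooted a semitone below, on E.
Building a half-diminished seventh chord on E gives E-G-Bb-D.
With the 65 figure the chord is in first inversion; from the bass G upward in close position it reads G-Bb-D-E.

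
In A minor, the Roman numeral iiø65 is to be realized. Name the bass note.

iiø in A minor has root B; the chord is B-D-F-A.
The figure 65 means first inversion — the third is in the bass.

D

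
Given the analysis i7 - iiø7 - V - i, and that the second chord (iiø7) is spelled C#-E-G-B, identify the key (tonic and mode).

B minor

iiø7 is given as C#-E-G-B — a half-diminished seventh chord with root C#.
Counting down one scale step from C# places the tonic on B; a half-diminished seventh chord on degree 2 is diatonic only in minor.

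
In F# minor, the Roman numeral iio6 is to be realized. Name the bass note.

B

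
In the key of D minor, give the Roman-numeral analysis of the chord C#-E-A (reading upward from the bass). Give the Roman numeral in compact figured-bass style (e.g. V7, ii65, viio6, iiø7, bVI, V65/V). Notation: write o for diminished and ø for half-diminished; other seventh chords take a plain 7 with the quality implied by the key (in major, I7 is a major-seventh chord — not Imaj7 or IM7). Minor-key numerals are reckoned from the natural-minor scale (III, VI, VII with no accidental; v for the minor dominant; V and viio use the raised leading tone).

V6

The pitches A-C#-E form a major triad rooted on A.
In D minor, A is the dominant; the diatonic major triad there is V.
With C# in the bass the chord is in first inversion, so the figured bass is 6.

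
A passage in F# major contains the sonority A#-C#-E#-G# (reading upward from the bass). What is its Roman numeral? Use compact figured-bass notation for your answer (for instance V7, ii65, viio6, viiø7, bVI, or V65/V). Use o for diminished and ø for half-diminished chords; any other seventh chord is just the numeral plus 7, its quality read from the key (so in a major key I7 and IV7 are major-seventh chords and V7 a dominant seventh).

The pitches A#-C#-E#-G# form a minor seventh chord rooted on A#.
In F# major, A# is the mediant; the diatonic minor seventh chord there is iii7.

iii7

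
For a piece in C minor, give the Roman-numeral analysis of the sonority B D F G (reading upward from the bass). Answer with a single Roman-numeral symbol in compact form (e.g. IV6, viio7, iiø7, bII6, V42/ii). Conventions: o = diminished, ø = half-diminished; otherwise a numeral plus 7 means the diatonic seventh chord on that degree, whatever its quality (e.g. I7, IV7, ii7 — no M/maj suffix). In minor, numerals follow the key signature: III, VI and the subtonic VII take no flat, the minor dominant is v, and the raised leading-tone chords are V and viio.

The pitches G-B-D-F form a dominant seventh chord rooted on G.
G is scale degree 5 in C minor, and a dominant seventh chord on that degree is written V7.
With B in the bass the chord is in first inversion, so the figured bass is 65.

V65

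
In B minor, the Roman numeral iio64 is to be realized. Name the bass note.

G

iio in B minor has root C#; the chord is C#-E-G.
The figure 64 means second inversion — the fifth is in the bass.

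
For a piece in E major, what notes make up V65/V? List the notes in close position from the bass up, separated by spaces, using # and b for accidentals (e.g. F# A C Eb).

The slash means an applied dominant: we want the dominant of V. In E major, V is B major, and its dominant is built on F#.
Building a dominant seventh chord on F# gives F#-A#-C#-E.
The figured bass 65 indicates first inversion, placing the third (A#) in the bass: A#-C#-E-F#.

A# C# E F#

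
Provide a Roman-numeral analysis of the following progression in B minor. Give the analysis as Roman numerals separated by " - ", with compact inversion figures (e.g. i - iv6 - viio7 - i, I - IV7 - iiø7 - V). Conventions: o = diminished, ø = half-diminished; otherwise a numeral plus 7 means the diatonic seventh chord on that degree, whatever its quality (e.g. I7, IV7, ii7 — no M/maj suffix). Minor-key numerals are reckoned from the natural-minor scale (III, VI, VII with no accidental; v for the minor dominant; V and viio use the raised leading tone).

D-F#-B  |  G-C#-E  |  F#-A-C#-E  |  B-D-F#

D-F#-B: minor triad on B = scale degree 1 → i6.
G-C#-E: root C# is the supertonic; diminished triad there is iio64.
F#-A-C#-E has root F#, degree 5 in B minor, so v7.
B-D-F# has root B, degree 1 in B minor, so i.

i6 - iio64 - v7 - i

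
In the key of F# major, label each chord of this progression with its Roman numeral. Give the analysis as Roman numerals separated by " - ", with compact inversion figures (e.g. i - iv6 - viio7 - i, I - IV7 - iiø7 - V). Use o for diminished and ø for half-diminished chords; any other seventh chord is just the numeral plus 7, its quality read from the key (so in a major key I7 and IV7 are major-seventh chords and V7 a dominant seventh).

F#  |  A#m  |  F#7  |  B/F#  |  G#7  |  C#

F#: major triad on F# = scale degree 1 → I.
A#m: root A# is the mediant; minor triad there is iii.
F#7: chromatic; F# is V of IV, so V7/IV.
B/F#: major triad on B = scale degree 4 → IV64.
G#7: a dominant seventh chord on G#, the applied dominant of V → V7/V.
C#: root C# is the dominant; major triad there is V.

I - iii - V7/IV - IV64 - V7/V - V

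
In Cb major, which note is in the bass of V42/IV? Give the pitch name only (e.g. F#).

The applied chord V42/IV is rooted on Cb: Cb-Eb-Gb-Bbb.
The figure 42 means third inversion — the seventh is in the bass.

Bbb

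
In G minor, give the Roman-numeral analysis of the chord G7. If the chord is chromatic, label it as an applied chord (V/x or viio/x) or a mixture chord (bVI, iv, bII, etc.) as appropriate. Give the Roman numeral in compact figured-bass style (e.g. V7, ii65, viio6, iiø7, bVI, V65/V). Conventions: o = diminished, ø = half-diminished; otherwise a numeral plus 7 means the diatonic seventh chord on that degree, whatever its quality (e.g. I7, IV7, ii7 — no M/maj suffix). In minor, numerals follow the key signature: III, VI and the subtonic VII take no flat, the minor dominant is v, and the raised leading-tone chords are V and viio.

V7/iv

Stacked in thirds the chord is G-B-D-F: a dominant seventh chord on G.
G is not a diatonic chord root with this quality in G minor, but it lies a perfect fifth above C (iv), so the chord functions as an applied dominant of iv.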